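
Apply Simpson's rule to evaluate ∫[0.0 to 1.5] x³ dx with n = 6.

f(x) = x³
a = 0.0, b = 1.5, n = 6
h = (b - a)/n = 0.250000

Simpson's rule: (h/3)[f(x₀) + 4f(x₁) + 2f(x₂) + ... + f(xₙ)]

x_0 = 0.0000, f(x_0) = 0.000000, coefficient = 1
x_1 = 0.2500, f(x_1) = 0.015625, coefficient = 4
x_2 = 0.5000, f(x_2) = 0.125000, coefficient = 2
x_3 = 0.7500, f(x_3) = 0.421875, coefficient = 4
x_4 = 1.0000, f(x_4) = 1.000000, coefficient = 2
x_5 = 1.2500, f(x_5) = 1.953125, coefficient = 4
x_6 = 1.5000, f(x_6) = 3.375000, coefficient = 1

I ≈ (0.250000/3) × 15.187500 = 1.265625
Exact value: 1.265625
Error: 0.000000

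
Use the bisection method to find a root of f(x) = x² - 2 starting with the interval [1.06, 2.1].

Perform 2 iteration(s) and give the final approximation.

f(x) = x² - 2
Initial interval: [1.06, 2.1]

Iteration 1:
  c_1 = (1.060000 + 2.100000)/2 = 1.580000
  f(c_1) = f(1.580000) = 0.496400
  f(a) × f(c) < 0, new interval: [1.060000, 1.580000]
Iteration 2:
  c_2 = (1.060000 + 1.580000)/2 = 1.320000
  f(c_2) = f(1.320000) = -0.257600
  f(a) × f(c) ≥ 0, new interval: [1.320000, 1.580000]

After 2 iteration(s), the approximation is c_2 = 1.320000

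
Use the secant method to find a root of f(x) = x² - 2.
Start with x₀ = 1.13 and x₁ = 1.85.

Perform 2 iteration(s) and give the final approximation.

f(x) = x² - 2
x₀ = 1.13, x₁ = 1.85

Secant formula: x_{n+1} = x_n - f(x_n)(x_n - x_{n-1})/(f(x_n) - f(x_{n-1}))

Iteration 1:
  f(1.130000) = -0.723100
  f(1.850000) = 1.422500
  x_2 = 1.850000 - 1.422500×(1.850000 - 1.130000)/(1.422500 - (-0.723100))
       = 1.372651
Iteration 2:
  f(1.850000) = 1.422500
  f(1.372651) = -0.115829
  x_3 = 1.372651 - (-0.115829)×(1.372651 - 1.850000)/(-0.115829 - 1.422500)
       = 1.408593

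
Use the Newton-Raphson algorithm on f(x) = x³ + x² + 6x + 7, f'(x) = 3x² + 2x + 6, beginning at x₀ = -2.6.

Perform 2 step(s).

f(x) = x³ + x² + 6x + 7
f'(x) = 3x² + 2x + 6
x₀ = -2.6

Newton-Raphson formula: x_{n+1} = x_n - f(x_n)/f'(x_n)

Iteration 1:
  f(-2.600000) = -19.416000
  f'(-2.600000) = 21.080000
  x_1 = -2.600000 - (-19.416000)/21.080000 = -1.678937
Iteration 2:
  f(-1.678937) = -4.987434
  f'(-1.678937) = 11.098617
  x_2 = -1.678937 - (-4.987434)/11.098617 = -1.229563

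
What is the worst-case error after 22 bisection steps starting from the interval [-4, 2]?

Bisection error bound: |error| ≤ (b-a)/2^n
|error| ≤ (2 - (-4))/2^22 = 6/2^22
|error| ≤ 0.0000014305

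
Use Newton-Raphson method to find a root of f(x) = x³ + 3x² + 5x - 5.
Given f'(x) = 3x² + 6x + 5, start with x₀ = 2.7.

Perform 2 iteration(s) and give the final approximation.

f(x) = x³ + 3x² + 5x - 5
f'(x) = 3x² + 6x + 5
x₀ = 2.7

Newton-Raphson formula: x_{n+1} = x_n - f(x_n)/f'(x_n)

Iteration 1:
  f(2.700000) = 50.053000
  f'(2.700000) = 43.070000
  x_1 = 2.700000 - 50.053000/43.070000 = 1.537869
Iteration 2:
  f(1.537869) = 13.421583
  f'(1.537869) = 21.322331
  x_2 = 1.537869 - 13.421583/21.322331 = 0.908407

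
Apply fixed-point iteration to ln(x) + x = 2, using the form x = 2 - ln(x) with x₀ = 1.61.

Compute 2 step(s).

Equation: ln(x) + x = 2
Fixed-point form: x = 2 - ln(x)
x₀ = 1.61

x_1 = g(1.610000) = 1.523766
x_2 = g(1.523766) = 1.578815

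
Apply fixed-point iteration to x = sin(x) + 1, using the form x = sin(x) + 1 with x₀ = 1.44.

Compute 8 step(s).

Equation: x = sin(x) + 1
Fixed-point form: x = sin(x) + 1
x₀ = 1.44

x_1 = g(1.440000) = 1.991458
x_2 = g(1.991458) = 1.912819
x_3 = g(1.912819) = 1.942078
x_4 = g(1.942078) = 1.931863
x_5 = g(1.931863) = 1.935521
x_6 = g(1.935521) = 1.934222
x_7 = g(1.934222) = 1.934684
x_8 = g(1.934684) = 1.934520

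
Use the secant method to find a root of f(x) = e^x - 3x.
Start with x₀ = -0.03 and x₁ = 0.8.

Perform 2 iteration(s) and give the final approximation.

f(x) = e^x - 3x
x₀ = -0.03, x₁ = 0.8

Secant formula: x_{n+1} = x_n - f(x_n)(x_n - x_{n-1})/(f(x_n) - f(x_{n-1}))

Iteration 1:
  f(-0.030000) = 1.060446
  f(0.800000) = -0.174459
  x_2 = 0.800000 - (-0.174459)×(0.800000 - (-0.030000))/(-0.174459 - 1.060446)
       = 0.682743
Iteration 2:
  f(0.800000) = -0.174459
  f(0.682743) = -0.068930
  x_3 = 0.682743 - (-0.068930)×(0.682743 - 0.800000)/(-0.068930 - (-0.174459))
       = 0.606153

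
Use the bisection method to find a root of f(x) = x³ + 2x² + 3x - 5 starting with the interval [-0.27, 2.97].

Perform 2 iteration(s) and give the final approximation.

f(x) = x³ + 2x² + 3x - 5
Initial interval: [-0.27, 2.97]

Iteration 1:
  c_1 = (-0.270000 + 2.970000)/2 = 1.350000
  f(c_1) = f(1.350000) = 5.155375
  f(a) × f(c) < 0, new interval: [-0.270000, 1.350000]
Iteration 2:
  c_2 = (-0.270000 + 1.350000)/2 = 0.540000
  f(c_2) = f(0.540000) = -2.639336
  f(a) × f(c) ≥ 0, new interval: [0.540000, 1.350000]

After 2 iteration(s), the approximation is c_2 = 0.540000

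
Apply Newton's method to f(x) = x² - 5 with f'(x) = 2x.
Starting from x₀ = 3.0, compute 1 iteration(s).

f(x) = x² - 5
f'(x) = 2x
x₀ = 3.0

Newton-Raphson formula: x_{n+1} = x_n - f(x_n)/f'(x_n)

Iteration 1:
  f(3.000000) = 4.000000
  f'(3.000000) = 6.000000
  x_1 = 3.000000 - 4.000000/6.000000 = 2.333333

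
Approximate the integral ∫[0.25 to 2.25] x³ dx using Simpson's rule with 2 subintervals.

f(x) = x³
a = 0.25, b = 2.25, n = 2
h = (b - a)/n = 1.000000

Simpson's rule: (h/3)[f(x₀) + 4f(x₁) + 2f(x₂) + ... + f(xₙ)]

x_0 = 0.2500, f(x_0) = 0.015625, coefficient = 1
x_1 = 1.2500, f(x_1) = 1.953125, coefficient = 4
x_2 = 2.2500, f(x_2) = 11.390625, coefficient = 1

I ≈ (1.000000/3) × 19.218750 = 6.406250
Exact value: 6.406250
Error: 0.000000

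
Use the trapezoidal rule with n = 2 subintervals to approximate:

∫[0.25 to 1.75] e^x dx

f(x) = e^x
a = 0.25, b = 1.75, n = 2
h = (b - a)/n = 0.750000

Trapezoidal rule: (h/2)[f(x₀) + 2f(x₁) + 2f(x₂) + ... + f(xₙ)]

x_0 = 0.2500, f(x_0) = 1.284025, coefficient = 1
x_1 = 1.0000, f(x_1) = 2.718282, coefficient = 2
x_2 = 1.7500, f(x_2) = 5.754603, coefficient = 1

I ≈ (0.750000/2) × 12.475192 = 4.678197
Exact value: 4.470577
Error: 0.207620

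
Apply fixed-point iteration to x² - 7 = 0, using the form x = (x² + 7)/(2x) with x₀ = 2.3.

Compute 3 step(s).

Equation: x² - 7 = 0
Fixed-point form: x = (x² + 7)/(2x)
x₀ = 2.3

x_1 = g(2.300000) = 2.671739
x_2 = g(2.671739) = 2.645878
x_3 = g(2.645878) = 2.645751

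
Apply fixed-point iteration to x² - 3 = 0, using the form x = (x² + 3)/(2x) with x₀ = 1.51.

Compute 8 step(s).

Equation: x² - 3 = 0
Fixed-point form: x = (x² + 3)/(2x)
x₀ = 1.51

x_1 = g(1.510000) = 1.748377
x_2 = g(1.748377) = 1.732127
x_3 = g(1.732127) = 1.732051
x_4 = g(1.732051) = 1.732051
x_5 = g(1.732051) = 1.732051
x_6 = g(1.732051) = 1.732051
x_7 = g(1.732051) = 1.732051
x_8 = g(1.732051) = 1.732051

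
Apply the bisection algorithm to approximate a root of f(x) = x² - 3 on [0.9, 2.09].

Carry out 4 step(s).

f(x) = x² - 3
Initial interval: [0.9, 2.09]

Iteration 1:
  c_1 = (0.900000 + 2.090000)/2 = 1.495000
  f(c_1) = f(1.495000) = -0.764975
  f(a) × f(c) ≥ 0, new interval: [1.495000, 2.090000]
Iteration 2:
  c_2 = (1.495000 + 2.090000)/2 = 1.792500
  f(c_2) = f(1.792500) = 0.213056
  f(a) × f(c) < 0, new interval: [1.495000, 1.792500]
Iteration 3:
  c_3 = (1.495000 + 1.792500)/2 = 1.643750
  f(c_3) = f(1.643750) = -0.298086
  f(a) × f(c) ≥ 0, new interval: [1.643750, 1.792500]
Iteration 4:
  c_4 = (1.643750 + 1.792500)/2 = 1.718125
  f(c_4) = f(1.718125) = -0.048046
  f(a) × f(c) ≥ 0, new interval: [1.718125, 1.792500]

After 4 iteration(s), the approximation is c_4 = 1.718125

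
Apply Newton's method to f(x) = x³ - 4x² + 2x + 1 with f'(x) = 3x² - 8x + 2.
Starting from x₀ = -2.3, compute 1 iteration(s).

f(x) = x³ - 4x² + 2x + 1
f'(x) = 3x² - 8x + 2
x₀ = -2.3

Newton-Raphson formula: x_{n+1} = x_n - f(x_n)/f'(x_n)

Iteration 1:
  f(-2.300000) = -36.927000
  f'(-2.300000) = 36.270000
  x_1 = -2.300000 - (-36.927000)/36.270000 = -1.281886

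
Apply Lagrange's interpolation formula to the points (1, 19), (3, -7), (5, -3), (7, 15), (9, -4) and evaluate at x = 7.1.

Lagrange interpolation formula:
P(x) = Σ yᵢ × Lᵢ(x)
where Lᵢ(x) = Π_{j≠i} (x - xⱼ)/(xᵢ - xⱼ)

L_0(7.1) = (7.1 - 3)/(1 - 3) × (7.1 - 5)/(1 - 5) × (7.1 - 7)/(1 - 7) × (7.1 - 9)/(1 - 9) = -0.004260
L_1(7.1) = (7.1 - 1)/(3 - 1) × (7.1 - 5)/(3 - 5) × (7.1 - 7)/(3 - 7) × (7.1 - 9)/(3 - 9) = 0.025353
L_2(7.1) = (7.1 - 1)/(5 - 1) × (7.1 - 3)/(5 - 3) × (7.1 - 7)/(5 - 7) × (7.1 - 9)/(5 - 9) = -0.074248
L_3(7.1) = (7.1 - 1)/(7 - 1) × (7.1 - 3)/(7 - 3) × (7.1 - 5)/(7 - 5) × (7.1 - 9)/(7 - 9) = 1.039478
L_4(7.1) = (7.1 - 1)/(9 - 1) × (7.1 - 3)/(9 - 3) × (7.1 - 5)/(9 - 5) × (7.1 - 7)/(9 - 7) = 0.013677

P(7.1) = 19×L_0(7.1) + (-7)×L_1(7.1) + (-3)×L_2(7.1) + 15×L_3(7.1) + (-4)×L_4(7.1)
P(7.1) = 15.501793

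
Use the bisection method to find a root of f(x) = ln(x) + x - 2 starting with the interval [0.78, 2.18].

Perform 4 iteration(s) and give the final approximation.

f(x) = ln(x) + x - 2
Initial interval: [0.78, 2.18]

Iteration 1:
  c_1 = (0.780000 + 2.180000)/2 = 1.480000
  f(c_1) = f(1.480000) = -0.127958
  f(a) × f(c) ≥ 0, new interval: [1.480000, 2.180000]
Iteration 2:
  c_2 = (1.480000 + 2.180000)/2 = 1.830000
  f(c_2) = f(1.830000) = 0.434316
  f(a) × f(c) < 0, new interval: [1.480000, 1.830000]
Iteration 3:
  c_3 = (1.480000 + 1.830000)/2 = 1.655000
  f(c_3) = f(1.655000) = 0.158801
  f(a) × f(c) < 0, new interval: [1.480000, 1.655000]
Iteration 4:
  c_4 = (1.480000 + 1.655000)/2 = 1.567500
  f(c_4) = f(1.567500) = 0.016982
  f(a) × f(c) < 0, new interval: [1.480000, 1.567500]

After 4 iteration(s), the approximation is c_4 = 1.567500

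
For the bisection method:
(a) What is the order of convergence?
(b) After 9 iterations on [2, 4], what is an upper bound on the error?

(a) Bisection has linear (order 1) convergence; the error is halved each step.

(b) Error bound = (b-a)/2^n = (4 - 2)/2^{9}
    = 2/2^{9}

(a) 1 (linear); (b) error ≤ 3.91e-03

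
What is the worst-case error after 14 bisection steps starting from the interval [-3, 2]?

Bisection error bound: |error| ≤ (b-a)/2^n
|error| ≤ (2 - (-3))/2^14 = 5/2^14
|error| ≤ 0.0003051758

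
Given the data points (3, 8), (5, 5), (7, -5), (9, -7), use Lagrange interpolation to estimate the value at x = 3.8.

Lagrange interpolation formula:
P(x) = Σ yᵢ × Lᵢ(x)
where Lᵢ(x) = Π_{j≠i} (x - xⱼ)/(xᵢ - xⱼ)

L_0(3.8) = (3.8 - 5)/(3 - 5) × (3.8 - 7)/(3 - 7) × (3.8 - 9)/(3 - 9) = 0.416000
L_1(3.8) = (3.8 - 3)/(5 - 3) × (3.8 - 7)/(5 - 7) × (3.8 - 9)/(5 - 9) = 0.832000
L_2(3.8) = (3.8 - 3)/(7 - 3) × (3.8 - 5)/(7 - 5) × (3.8 - 9)/(7 - 9) = -0.312000
L_3(3.8) = (3.8 - 3)/(9 - 3) × (3.8 - 5)/(9 - 5) × (3.8 - 7)/(9 - 7) = 0.064000

P(3.8) = 8×L_0(3.8) + 5×L_1(3.8) + (-5)×L_2(3.8) + (-7)×L_3(3.8)
P(3.8) = 8.600000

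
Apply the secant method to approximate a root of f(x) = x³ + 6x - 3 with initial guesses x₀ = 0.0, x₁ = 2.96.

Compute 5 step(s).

f(x) = x³ + 6x - 3
x₀ = 0.0, x₁ = 2.96

Secant formula: x_{n+1} = x_n - f(x_n)(x_n - x_{n-1})/(f(x_n) - f(x_{n-1}))

Iteration 1:
  f(0.000000) = -3.000000
  f(2.960000) = 40.694336
  x_2 = 2.960000 - 40.694336×(2.960000 - 0.000000)/(40.694336 - (-3.000000))
       = 0.203230
Iteration 2:
  f(2.960000) = 40.694336
  f(0.203230) = -1.772226
  x_3 = 0.203230 - (-1.772226)×(0.203230 - 2.960000)/(-1.772226 - 40.694336)
       = 0.318276
Iteration 3:
  f(0.203230) = -1.772226
  f(0.318276) = -1.058101
  x_4 = 0.318276 - (-1.058101)×(0.318276 - 0.203230)/(-1.058101 - (-1.772226))
       = 0.488737
Iteration 4:
  f(0.318276) = -1.058101
  f(0.488737) = 0.049166
  x_5 = 0.488737 - 0.049166×(0.488737 - 0.318276)/(0.049166 - (-1.058101))
       = 0.481168
Iteration 5:
  f(0.488737) = 0.049166
  f(0.481168) = -0.001588
  x_6 = 0.481168 - (-0.001588)×(0.481168 - 0.488737)/(-0.001588 - 0.049166)
       = 0.481405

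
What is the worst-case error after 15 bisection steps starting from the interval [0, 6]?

Bisection error bound: |error| ≤ (b-a)/2^n
|error| ≤ (6 - 0)/2^15 = 6/2^15
|error| ≤ 0.0001831055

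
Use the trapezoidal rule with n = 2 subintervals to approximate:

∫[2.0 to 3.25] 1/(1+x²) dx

f(x) = 1/(1+x²)
a = 2.0, b = 3.25, n = 2
h = (b - a)/n = 0.625000

Trapezoidal rule: (h/2)[f(x₀) + 2f(x₁) + 2f(x₂) + ... + f(xₙ)]

x_0 = 2.0000, f(x_0) = 0.200000, coefficient = 1
x_1 = 2.6250, f(x_1) = 0.126733, coefficient = 2
x_2 = 3.2500, f(x_2) = 0.086486, coefficient = 1

I ≈ (0.625000/2) × 0.539952 = 0.168735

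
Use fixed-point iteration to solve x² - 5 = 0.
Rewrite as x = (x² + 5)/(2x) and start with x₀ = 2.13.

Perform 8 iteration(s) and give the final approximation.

Equation: x² - 5 = 0
Fixed-point form: x = (x² + 5)/(2x)
x₀ = 2.13

x_1 = g(2.130000) = 2.238709
x_2 = g(2.238709) = 2.236070
x_3 = g(2.236070) = 2.236068
x_4 = g(2.236068) = 2.236068
x_5 = g(2.236068) = 2.236068
x_6 = g(2.236068) = 2.236068
x_7 = g(2.236068) = 2.236068
x_8 = g(2.236068) = 2.236068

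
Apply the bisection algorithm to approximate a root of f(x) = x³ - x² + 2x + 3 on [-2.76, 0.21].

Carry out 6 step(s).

f(x) = x³ - x² + 2x + 3
Initial interval: [-2.76, 0.21]

Iteration 1:
  c_1 = (-2.760000 + 0.210000)/2 = -1.275000
  f(c_1) = f(-1.275000) = -3.248297
  f(a) × f(c) ≥ 0, new interval: [-1.275000, 0.210000]
Iteration 2:
  c_2 = (-1.275000 + 0.210000)/2 = -0.532500
  f(c_2) = f(-0.532500) = 1.500450
  f(a) × f(c) < 0, new interval: [-1.275000, -0.532500]
Iteration 3:
  c_3 = (-1.275000 + (-0.532500))/2 = -0.903750
  f(c_3) = f(-0.903750) = -0.362415
  f(a) × f(c) ≥ 0, new interval: [-0.903750, -0.532500]
Iteration 4:
  c_4 = (-0.903750 + (-0.532500))/2 = -0.718125
  f(c_4) = f(-0.718125) = 0.677707
  f(a) × f(c) < 0, new interval: [-0.903750, -0.718125]
Iteration 5:
  c_5 = (-0.903750 + (-0.718125))/2 = -0.810937
  f(c_5) = f(-0.810937) = 0.187217
  f(a) × f(c) < 0, new interval: [-0.903750, -0.810937]
Iteration 6:
  c_6 = (-0.903750 + (-0.810937))/2 = -0.857344
  f(c_6) = f(-0.857344) = -0.079906
  f(a) × f(c) ≥ 0, new interval: [-0.857344, -0.810937]

After 6 iteration(s), the approximation is c_6 = -0.857344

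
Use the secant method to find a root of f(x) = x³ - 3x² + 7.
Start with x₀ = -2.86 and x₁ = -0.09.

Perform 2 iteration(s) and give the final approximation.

f(x) = x³ - 3x² + 7
x₀ = -2.86, x₁ = -0.09

Secant formula: x_{n+1} = x_n - f(x_n)(x_n - x_{n-1})/(f(x_n) - f(x_{n-1}))

Iteration 1:
  f(-2.860000) = -40.932456
  f(-0.090000) = 6.974971
  x_2 = -0.090000 - 6.974971×(-0.090000 - (-2.860000))/(6.974971 - (-40.932456))
       = -0.493292
Iteration 2:
  f(-0.090000) = 6.974971
  f(-0.493292) = 6.149954
  x_3 = -0.493292 - 6.149954×(-0.493292 - (-0.090000))/(6.149954 - 6.974971)
       = -3.499563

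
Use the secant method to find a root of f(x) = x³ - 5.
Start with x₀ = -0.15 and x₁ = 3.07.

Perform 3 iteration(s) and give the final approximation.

f(x) = x³ - 5
x₀ = -0.15, x₁ = 3.07

Secant formula: x_{n+1} = x_n - f(x_n)(x_n - x_{n-1})/(f(x_n) - f(x_{n-1}))

Iteration 1:
  f(-0.150000) = -5.003375
  f(3.070000) = 23.934443
  x_2 = 3.070000 - 23.934443×(3.070000 - (-0.150000))/(23.934443 - (-5.003375))
       = 0.406741
Iteration 2:
  f(3.070000) = 23.934443
  f(0.406741) = -4.932710
  x_3 = 0.406741 - (-4.932710)×(0.406741 - 3.070000)/(-4.932710 - 23.934443)
       = 0.861829
Iteration 3:
  f(0.406741) = -4.932710
  f(0.861829) = -4.359878
  x_4 = 0.861829 - (-4.359878)×(0.861829 - 0.406741)/(-4.359878 - (-4.932710))
       = 4.325547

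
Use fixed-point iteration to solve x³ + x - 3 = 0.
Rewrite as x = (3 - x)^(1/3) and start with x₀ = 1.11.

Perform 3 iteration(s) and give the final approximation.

Equation: x³ + x - 3 = 0
Fixed-point form: x = (3 - x)^(1/3)
x₀ = 1.11

x_1 = g(1.110000) = 1.236386
x_2 = g(1.236386) = 1.208188
x_3 = g(1.208188) = 1.214593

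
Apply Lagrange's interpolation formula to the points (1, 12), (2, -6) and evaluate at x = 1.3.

Lagrange interpolation formula:
P(x) = Σ yᵢ × Lᵢ(x)
where Lᵢ(x) = Π_{j≠i} (x - xⱼ)/(xᵢ - xⱼ)

L_0(1.3) = (1.3 - 2)/(1 - 2) = 0.700000
L_1(1.3) = (1.3 - 1)/(2 - 1) = 0.300000

P(1.3) = 12×L_0(1.3) + (-6)×L_1(1.3)
P(1.3) = 6.600000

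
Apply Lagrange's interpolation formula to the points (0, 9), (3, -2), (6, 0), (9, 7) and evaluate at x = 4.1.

Lagrange interpolation formula:
P(x) = Σ yᵢ × Lᵢ(x)
where Lᵢ(x) = Π_{j≠i} (x - xⱼ)/(xᵢ - xⱼ)

L_0(4.1) = (4.1 - 3)/(0 - 3) × (4.1 - 6)/(0 - 6) × (4.1 - 9)/(0 - 9) = -0.063216
L_1(4.1) = (4.1 - 0)/(3 - 0) × (4.1 - 6)/(3 - 6) × (4.1 - 9)/(3 - 9) = 0.706870
L_2(4.1) = (4.1 - 0)/(6 - 0) × (4.1 - 3)/(6 - 3) × (4.1 - 9)/(6 - 9) = 0.409241
L_3(4.1) = (4.1 - 0)/(9 - 0) × (4.1 - 3)/(9 - 3) × (4.1 - 6)/(9 - 6) = -0.052895

P(4.1) = 9×L_0(4.1) + (-2)×L_1(4.1) + 0×L_2(4.1) + 7×L_3(4.1)
P(4.1) = -2.352951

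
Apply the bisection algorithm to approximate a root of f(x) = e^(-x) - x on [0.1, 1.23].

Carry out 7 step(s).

f(x) = e^(-x) - x
Initial interval: [0.1, 1.23]

Iteration 1:
  c_1 = (0.100000 + 1.230000)/2 = 0.665000
  f(c_1) = f(0.665000) = -0.150726
  f(a) × f(c) < 0, new interval: [0.100000, 0.665000]
Iteration 2:
  c_2 = (0.100000 + 0.665000)/2 = 0.382500
  f(c_2) = f(0.382500) = 0.299654
  f(a) × f(c) ≥ 0, new interval: [0.382500, 0.665000]
Iteration 3:
  c_3 = (0.382500 + 0.665000)/2 = 0.523750
  f(c_3) = f(0.523750) = 0.068545
  f(a) × f(c) ≥ 0, new interval: [0.523750, 0.665000]
Iteration 4:
  c_4 = (0.523750 + 0.665000)/2 = 0.594375
  f(c_4) = f(0.594375) = -0.042468
  f(a) × f(c) < 0, new interval: [0.523750, 0.594375]
Iteration 5:
  c_5 = (0.523750 + 0.594375)/2 = 0.559063
  f(c_5) = f(0.559063) = 0.012682
  f(a) × f(c) ≥ 0, new interval: [0.559063, 0.594375]
Iteration 6:
  c_6 = (0.559063 + 0.594375)/2 = 0.576719
  f(c_6) = f(0.576719) = -0.014980
  f(a) × f(c) < 0, new interval: [0.559063, 0.576719]
Iteration 7:
  c_7 = (0.559063 + 0.576719)/2 = 0.567891
  f(c_7) = f(0.567891) = -0.001171
  f(a) × f(c) < 0, new interval: [0.559063, 0.567891]

After 7 iteration(s), the approximation is c_7 = 0.567891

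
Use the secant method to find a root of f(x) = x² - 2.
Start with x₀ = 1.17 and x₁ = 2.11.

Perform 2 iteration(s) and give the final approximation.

f(x) = x² - 2
x₀ = 1.17, x₁ = 2.11

Secant formula: x_{n+1} = x_n - f(x_n)(x_n - x_{n-1})/(f(x_n) - f(x_{n-1}))

Iteration 1:
  f(1.170000) = -0.631100
  f(2.110000) = 2.452100
  x_2 = 2.110000 - 2.452100×(2.110000 - 1.170000)/(2.452100 - (-0.631100))
       = 1.362409
Iteration 2:
  f(2.110000) = 2.452100
  f(1.362409) = -0.143843
  x_3 = 1.362409 - (-0.143843)×(1.362409 - 2.110000)/(-0.143843 - 2.452100)
       = 1.403833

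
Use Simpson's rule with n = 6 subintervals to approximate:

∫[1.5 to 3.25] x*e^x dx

f(x) = x*e^x
a = 1.5, b = 3.25, n = 6
h = (b - a)/n = 0.291667

Simpson's rule: (h/3)[f(x₀) + 4f(x₁) + 2f(x₂) + ... + f(xₙ)]

x_0 = 1.5000, f(x_0) = 6.722534, coefficient = 1
x_1 = 1.7917, f(x_1) = 10.749002, coefficient = 4
x_2 = 2.0833, f(x_2) = 16.731656, coefficient = 2
x_3 = 2.3750, f(x_3) = 25.533656, coefficient = 4
x_4 = 2.6667, f(x_4) = 38.378443, coefficient = 2
x_5 = 2.9583, f(x_5) = 56.994763, coefficient = 4
x_6 = 3.2500, f(x_6) = 83.818605, coefficient = 1

I ≈ (0.291667/3) × 573.871022 = 55.793016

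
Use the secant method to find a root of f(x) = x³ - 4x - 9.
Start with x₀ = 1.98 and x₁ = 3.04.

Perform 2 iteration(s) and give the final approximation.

f(x) = x³ - 4x - 9
x₀ = 1.98, x₁ = 3.04

Secant formula: x_{n+1} = x_n - f(x_n)(x_n - x_{n-1})/(f(x_n) - f(x_{n-1}))

Iteration 1:
  f(1.980000) = -9.157608
  f(3.040000) = 6.934464
  x_2 = 3.040000 - 6.934464×(3.040000 - 1.980000)/(6.934464 - (-9.157608))
       = 2.583220
Iteration 2:
  f(3.040000) = 6.934464
  f(2.583220) = -2.094982
  x_3 = 2.583220 - (-2.094982)×(2.583220 - 3.040000)/(-2.094982 - 6.934464)
       = 2.689201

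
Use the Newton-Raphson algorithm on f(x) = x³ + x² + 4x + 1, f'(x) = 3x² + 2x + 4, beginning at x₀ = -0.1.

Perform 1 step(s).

f(x) = x³ + x² + 4x + 1
f'(x) = 3x² + 2x + 4
x₀ = -0.1

Newton-Raphson formula: x_{n+1} = x_n - f(x_n)/f'(x_n)

Iteration 1:
  f(-0.100000) = 0.609000
  f'(-0.100000) = 3.830000
  x_1 = -0.100000 - 0.609000/3.830000 = -0.259008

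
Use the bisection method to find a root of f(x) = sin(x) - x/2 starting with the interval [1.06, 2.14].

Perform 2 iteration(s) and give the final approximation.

f(x) = sin(x) - x/2
Initial interval: [1.06, 2.14]

Iteration 1:
  c_1 = (1.060000 + 2.140000)/2 = 1.600000
  f(c_1) = f(1.600000) = 0.199574
  f(a) × f(c) ≥ 0, new interval: [1.600000, 2.140000]
Iteration 2:
  c_2 = (1.600000 + 2.140000)/2 = 1.870000
  f(c_2) = f(1.870000) = 0.020572
  f(a) × f(c) ≥ 0, new interval: [1.870000, 2.140000]

After 2 iteration(s), the approximation is c_2 = 1.870000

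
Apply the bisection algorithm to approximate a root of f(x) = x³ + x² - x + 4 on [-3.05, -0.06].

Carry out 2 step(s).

f(x) = x³ + x² - x + 4
Initial interval: [-3.05, -0.06]

Iteration 1:
  c_1 = (-3.050000 + (-0.060000))/2 = -1.555000
  f(c_1) = f(-1.555000) = 4.212996
  f(a) × f(c) < 0, new interval: [-3.050000, -1.555000]
Iteration 2:
  c_2 = (-3.050000 + (-1.555000))/2 = -2.302500
  f(c_2) = f(-2.302500) = -0.602712
  f(a) × f(c) ≥ 0, new interval: [-2.302500, -1.555000]

After 2 iteration(s), the approximation is c_2 = -2.302500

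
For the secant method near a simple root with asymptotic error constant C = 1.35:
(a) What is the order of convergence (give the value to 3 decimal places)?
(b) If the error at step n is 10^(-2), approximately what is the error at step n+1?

(a) Secant method has superlinear convergence with order φ = (1+√5)/2 ≈ 1.618.
    This means |e_{n+1}| ≈ C|e_n|^1.618.

(b) With |e_n| = 10^(-2) and C = 1.35:
    |e_{n+1}| ≈ 1.35 × (10^(-2))^1.618 = 1.35 × 10^(-3.24)

(a) ≈ 1.618 (golden ratio); (b) |e_{n+1}| ≈ 7.839e-04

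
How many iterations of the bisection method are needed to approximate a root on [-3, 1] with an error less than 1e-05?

We need (b-a)/2^n ≤ 1e-05
(1 - (-3))/2^n ≤ 1e-05
4/2^n ≤ 1e-05
2^n ≥ 400000
n ≥ log₂(400000) = 18.61
n ≥ 19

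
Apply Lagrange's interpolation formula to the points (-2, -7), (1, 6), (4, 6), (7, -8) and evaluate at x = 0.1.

Lagrange interpolation formula:
P(x) = Σ yᵢ × Lᵢ(x)
where Lᵢ(x) = Π_{j≠i} (x - xⱼ)/(xᵢ - xⱼ)

L_0(0.1) = (0.1 - 1)/(-2 - 1) × (0.1 - 4)/(-2 - 4) × (0.1 - 7)/(-2 - 7) = 0.149500
L_1(0.1) = (0.1 - (-2))/(1 - (-2)) × (0.1 - 4)/(1 - 4) × (0.1 - 7)/(1 - 7) = 1.046500
L_2(0.1) = (0.1 - (-2))/(4 - (-2)) × (0.1 - 1)/(4 - 1) × (0.1 - 7)/(4 - 7) = -0.241500
L_3(0.1) = (0.1 - (-2))/(7 - (-2)) × (0.1 - 1)/(7 - 1) × (0.1 - 4)/(7 - 4) = 0.045500

P(0.1) = (-7)×L_0(0.1) + 6×L_1(0.1) + 6×L_2(0.1) + (-8)×L_3(0.1)
P(0.1) = 3.419500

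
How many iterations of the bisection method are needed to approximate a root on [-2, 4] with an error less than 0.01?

We need (b-a)/2^n ≤ 0.01
(4 - (-2))/2^n ≤ 0.01
6/2^n ≤ 0.01
2^n ≥ 600
n ≥ log₂(600) = 9.23
n ≥ 10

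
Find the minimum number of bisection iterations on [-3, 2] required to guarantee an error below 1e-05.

We need (b-a)/2^n ≤ 1e-05
(2 - (-3))/2^n ≤ 1e-05
5/2^n ≤ 1e-05
2^n ≥ 500000
n ≥ log₂(500000) = 18.93
n ≥ 19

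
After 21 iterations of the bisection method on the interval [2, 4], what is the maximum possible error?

Bisection error bound: |error| ≤ (b-a)/2^n
|error| ≤ (4 - 2)/2^21 = 2/2^21
|error| ≤ 0.0000009537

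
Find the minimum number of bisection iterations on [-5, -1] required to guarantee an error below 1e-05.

We need (b-a)/2^n ≤ 1e-05
(-1 - (-5))/2^n ≤ 1e-05
4/2^n ≤ 1e-05
2^n ≥ 400000
n ≥ log₂(400000) = 18.61
n ≥ 19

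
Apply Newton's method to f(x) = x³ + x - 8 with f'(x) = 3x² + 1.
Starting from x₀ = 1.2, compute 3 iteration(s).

f(x) = x³ + x - 8
f'(x) = 3x² + 1
x₀ = 1.2

Newton-Raphson formula: x_{n+1} = x_n - f(x_n)/f'(x_n)

Iteration 1:
  f(1.200000) = -5.072000
  f'(1.200000) = 5.320000
  x_1 = 1.200000 - (-5.072000)/5.320000 = 2.153383
Iteration 2:
  f(2.153383) = 4.138752
  f'(2.153383) = 14.911181
  x_2 = 2.153383 - 4.138752/14.911181 = 1.875823
Iteration 3:
  f(1.875823) = 0.476305
  f'(1.875823) = 11.556137
  x_3 = 1.875823 - 0.476305/11.556137 = 1.834606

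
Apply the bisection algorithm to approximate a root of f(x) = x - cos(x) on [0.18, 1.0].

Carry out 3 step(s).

f(x) = x - cos(x)
Initial interval: [0.18, 1.0]

Iteration 1:
  c_1 = (0.180000 + 1.000000)/2 = 0.590000
  f(c_1) = f(0.590000) = -0.240941
  f(a) × f(c) ≥ 0, new interval: [0.590000, 1.000000]
Iteration 2:
  c_2 = (0.590000 + 1.000000)/2 = 0.795000
  f(c_2) = f(0.795000) = 0.094715
  f(a) × f(c) < 0, new interval: [0.590000, 0.795000]
Iteration 3:
  c_3 = (0.590000 + 0.795000)/2 = 0.692500
  f(c_3) = f(0.692500) = -0.077152
  f(a) × f(c) ≥ 0, new interval: [0.692500, 0.795000]

After 3 iteration(s), the approximation is c_3 = 0.692500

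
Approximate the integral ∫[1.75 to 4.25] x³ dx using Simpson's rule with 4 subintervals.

f(x) = x³
a = 1.75, b = 4.25, n = 4
h = (b - a)/n = 0.625000

Simpson's rule: (h/3)[f(x₀) + 4f(x₁) + 2f(x₂) + ... + f(xₙ)]

x_0 = 1.7500, f(x_0) = 5.359375, coefficient = 1
x_1 = 2.3750, f(x_1) = 13.396484, coefficient = 4
x_2 = 3.0000, f(x_2) = 27.000000, coefficient = 2
x_3 = 3.6250, f(x_3) = 47.634766, coefficient = 4
x_4 = 4.2500, f(x_4) = 76.765625, coefficient = 1

I ≈ (0.625000/3) × 380.250000 = 79.218750
Exact value: 79.218750
Error: 0.000000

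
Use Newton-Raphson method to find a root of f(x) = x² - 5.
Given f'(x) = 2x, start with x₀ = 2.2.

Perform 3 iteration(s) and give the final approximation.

f(x) = x² - 5
f'(x) = 2x
x₀ = 2.2

Newton-Raphson formula: x_{n+1} = x_n - f(x_n)/f'(x_n)

Iteration 1:
  f(2.200000) = -0.160000
  f'(2.200000) = 4.400000
  x_1 = 2.200000 - (-0.160000)/4.400000 = 2.236364
Iteration 2:
  f(2.236364) = 0.001322
  f'(2.236364) = 4.472727
  x_2 = 2.236364 - 0.001322/4.472727 = 2.236068
Iteration 3:
  f(2.236068) = 0.000000
  f'(2.236068) = 4.472136
  x_3 = 2.236068 - 0.000000/4.472136 = 2.236068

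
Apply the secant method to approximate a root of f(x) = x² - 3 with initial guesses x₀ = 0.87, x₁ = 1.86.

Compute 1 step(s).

f(x) = x² - 3
x₀ = 0.87, x₁ = 1.86

Secant formula: x_{n+1} = x_n - f(x_n)(x_n - x_{n-1})/(f(x_n) - f(x_{n-1}))

Iteration 1:
  f(0.870000) = -2.243100
  f(1.860000) = 0.459600
  x_2 = 1.860000 - 0.459600×(1.860000 - 0.870000)/(0.459600 - (-2.243100))
       = 1.691648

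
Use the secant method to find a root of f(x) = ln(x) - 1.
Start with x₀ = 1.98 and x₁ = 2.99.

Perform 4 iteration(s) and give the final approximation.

f(x) = ln(x) - 1
x₀ = 1.98, x₁ = 2.99

Secant formula: x_{n+1} = x_n - f(x_n)(x_n - x_{n-1})/(f(x_n) - f(x_{n-1}))

Iteration 1:
  f(1.980000) = -0.316903
  f(2.990000) = 0.095273
  x_2 = 2.990000 - 0.095273×(2.990000 - 1.980000)/(0.095273 - (-0.316903))
       = 2.756541
Iteration 2:
  f(2.990000) = 0.095273
  f(2.756541) = 0.013977
  x_3 = 2.756541 - 0.013977×(2.756541 - 2.990000)/(0.013977 - 0.095273)
       = 2.716404
Iteration 3:
  f(2.756541) = 0.013977
  f(2.716404) = -0.000691
  x_4 = 2.716404 - (-0.000691)×(2.716404 - 2.756541)/(-0.000691 - 0.013977)
       = 2.718295
Iteration 4:
  f(2.716404) = -0.000691
  f(2.718295) = 0.000005
  x_5 = 2.718295 - 0.000005×(2.718295 - 2.716404)/(0.000005 - (-0.000691))
       = 2.718282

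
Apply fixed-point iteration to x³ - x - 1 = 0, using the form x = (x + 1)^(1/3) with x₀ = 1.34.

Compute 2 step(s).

Equation: x³ - x - 1 = 0
Fixed-point form: x = (x + 1)^(1/3)
x₀ = 1.34

x_1 = g(1.340000) = 1.327614
x_2 = g(1.327614) = 1.325268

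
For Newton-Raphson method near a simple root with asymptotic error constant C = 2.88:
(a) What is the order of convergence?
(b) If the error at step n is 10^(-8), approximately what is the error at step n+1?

(a) Newton-Raphson has quadratic (order 2) convergence near simple roots.
    This means |e_{n+1}| ≈ C|e_n|².

(b) With |e_n| = 10^(-8) and C = 2.88:
    |e_{n+1}| ≈ 2.88 × (10^(-8))² = 2.88 × 10^(-16)

(a) 2 (quadratic); (b) |e_{n+1}| ≈ 2.880e-16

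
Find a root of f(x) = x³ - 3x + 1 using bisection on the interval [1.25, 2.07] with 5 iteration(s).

f(x) = x³ - 3x + 1
Initial interval: [1.25, 2.07]

Iteration 1:
  c_1 = (1.250000 + 2.070000)/2 = 1.660000
  f(c_1) = f(1.660000) = 0.594296
  f(a) × f(c) < 0, new interval: [1.250000, 1.660000]
Iteration 2:
  c_2 = (1.250000 + 1.660000)/2 = 1.455000
  f(c_2) = f(1.455000) = -0.284729
  f(a) × f(c) ≥ 0, new interval: [1.455000, 1.660000]
Iteration 3:
  c_3 = (1.455000 + 1.660000)/2 = 1.557500
  f(c_3) = f(1.557500) = 0.105693
  f(a) × f(c) < 0, new interval: [1.455000, 1.557500]
Iteration 4:
  c_4 = (1.455000 + 1.557500)/2 = 1.506250
  f(c_4) = f(1.506250) = -0.101386
  f(a) × f(c) ≥ 0, new interval: [1.506250, 1.557500]
Iteration 5:
  c_5 = (1.506250 + 1.557500)/2 = 1.531875
  f(c_5) = f(1.531875) = -0.000864
  f(a) × f(c) ≥ 0, new interval: [1.531875, 1.557500]

After 5 iteration(s), the approximation is c_5 = 1.531875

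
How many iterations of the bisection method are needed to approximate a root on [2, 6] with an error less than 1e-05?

We need (b-a)/2^n ≤ 1e-05
(6 - 2)/2^n ≤ 1e-05
4/2^n ≤ 1e-05
2^n ≥ 400000
n ≥ log₂(400000) = 18.61
n ≥ 19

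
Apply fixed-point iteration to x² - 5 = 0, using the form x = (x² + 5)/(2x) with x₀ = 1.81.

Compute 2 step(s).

Equation: x² - 5 = 0
Fixed-point form: x = (x² + 5)/(2x)
x₀ = 1.81

x_1 = g(1.810000) = 2.286215
x_2 = g(2.286215) = 2.236618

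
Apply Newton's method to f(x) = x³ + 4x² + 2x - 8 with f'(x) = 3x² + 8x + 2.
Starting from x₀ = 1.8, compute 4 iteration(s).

f(x) = x³ + 4x² + 2x - 8
f'(x) = 3x² + 8x + 2
x₀ = 1.8

Newton-Raphson formula: x_{n+1} = x_n - f(x_n)/f'(x_n)

Iteration 1:
  f(1.800000) = 14.392000
  f'(1.800000) = 26.120000
  x_1 = 1.800000 - 14.392000/26.120000 = 1.249005
Iteration 2:
  f(1.249005) = 2.686522
  f'(1.249005) = 16.672074
  x_2 = 1.249005 - 2.686522/16.672074 = 1.087866
Iteration 3:
  f(1.087866) = 0.196973
  f'(1.087866) = 14.253279
  x_3 = 1.087866 - 0.196973/14.253279 = 1.074046
Iteration 4:
  f(1.074046) = 0.001385
  f'(1.074046) = 14.053093
  x_4 = 1.074046 - 0.001385/14.053093 = 1.073948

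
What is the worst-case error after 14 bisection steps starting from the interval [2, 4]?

Bisection error bound: |error| ≤ (b-a)/2^n
|error| ≤ (4 - 2)/2^14 = 2/2^14
|error| ≤ 0.0001220703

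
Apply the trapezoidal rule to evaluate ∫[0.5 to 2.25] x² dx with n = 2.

f(x) = x²
a = 0.5, b = 2.25, n = 2
h = (b - a)/n = 0.875000

Trapezoidal rule: (h/2)[f(x₀) + 2f(x₁) + 2f(x₂) + ... + f(xₙ)]

x_0 = 0.5000, f(x_0) = 0.250000, coefficient = 1
x_1 = 1.3750, f(x_1) = 1.890625, coefficient = 2
x_2 = 2.2500, f(x_2) = 5.062500, coefficient = 1

I ≈ (0.875000/2) × 9.093750 = 3.978516
Exact value: 3.755208
Error: 0.223307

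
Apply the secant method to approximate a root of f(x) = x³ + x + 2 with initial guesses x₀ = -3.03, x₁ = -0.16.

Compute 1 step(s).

f(x) = x³ + x + 2
x₀ = -3.03, x₁ = -0.16

Secant formula: x_{n+1} = x_n - f(x_n)(x_n - x_{n-1})/(f(x_n) - f(x_{n-1}))

Iteration 1:
  f(-3.030000) = -28.848127
  f(-0.160000) = 1.835904
  x_2 = -0.160000 - 1.835904×(-0.160000 - (-3.030000))/(1.835904 - (-28.848127))
       = -0.331719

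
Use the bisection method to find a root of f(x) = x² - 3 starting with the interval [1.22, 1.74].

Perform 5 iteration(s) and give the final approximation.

f(x) = x² - 3
Initial interval: [1.22, 1.74]

Iteration 1:
  c_1 = (1.220000 + 1.740000)/2 = 1.480000
  f(c_1) = f(1.480000) = -0.809600
  f(a) × f(c) ≥ 0, new interval: [1.480000, 1.740000]
Iteration 2:
  c_2 = (1.480000 + 1.740000)/2 = 1.610000
  f(c_2) = f(1.610000) = -0.407900
  f(a) × f(c) ≥ 0, new interval: [1.610000, 1.740000]
Iteration 3:
  c_3 = (1.610000 + 1.740000)/2 = 1.675000
  f(c_3) = f(1.675000) = -0.194375
  f(a) × f(c) ≥ 0, new interval: [1.675000, 1.740000]
Iteration 4:
  c_4 = (1.675000 + 1.740000)/2 = 1.707500
  f(c_4) = f(1.707500) = -0.084444
  f(a) × f(c) ≥ 0, new interval: [1.707500, 1.740000]
Iteration 5:
  c_5 = (1.707500 + 1.740000)/2 = 1.723750
  f(c_5) = f(1.723750) = -0.028686
  f(a) × f(c) ≥ 0, new interval: [1.723750, 1.740000]

After 5 iteration(s), the approximation is c_5 = 1.723750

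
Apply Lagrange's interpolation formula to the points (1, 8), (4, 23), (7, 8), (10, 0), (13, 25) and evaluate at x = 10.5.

Lagrange interpolation formula:
P(x) = Σ yᵢ × Lᵢ(x)
where Lᵢ(x) = Π_{j≠i} (x - xⱼ)/(xᵢ - xⱼ)

L_0(10.5) = (10.5 - 4)/(1 - 4) × (10.5 - 7)/(1 - 7) × (10.5 - 10)/(1 - 10) × (10.5 - 13)/(1 - 13) = -0.014628
L_1(10.5) = (10.5 - 1)/(4 - 1) × (10.5 - 7)/(4 - 7) × (10.5 - 10)/(4 - 10) × (10.5 - 13)/(4 - 13) = 0.085520
L_2(10.5) = (10.5 - 1)/(7 - 1) × (10.5 - 4)/(7 - 4) × (10.5 - 10)/(7 - 10) × (10.5 - 13)/(7 - 13) = -0.238233
L_3(10.5) = (10.5 - 1)/(10 - 1) × (10.5 - 4)/(10 - 4) × (10.5 - 7)/(10 - 7) × (10.5 - 13)/(10 - 13) = 1.111754
L_4(10.5) = (10.5 - 1)/(13 - 1) × (10.5 - 4)/(13 - 4) × (10.5 - 7)/(13 - 7) × (10.5 - 10)/(13 - 10) = 0.055588

P(10.5) = 8×L_0(10.5) + 23×L_1(10.5) + 8×L_2(10.5) + 0×L_3(10.5) + 25×L_4(10.5)
P(10.5) = 1.333751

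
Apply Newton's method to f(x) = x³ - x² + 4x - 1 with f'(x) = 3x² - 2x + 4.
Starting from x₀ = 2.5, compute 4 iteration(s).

f(x) = x³ - x² + 4x - 1
f'(x) = 3x² - 2x + 4
x₀ = 2.5

Newton-Raphson formula: x_{n+1} = x_n - f(x_n)/f'(x_n)

Iteration 1:
  f(2.500000) = 18.375000
  f'(2.500000) = 17.750000
  x_1 = 2.500000 - 18.375000/17.750000 = 1.464789
Iteration 2:
  f(1.464789) = 5.856408
  f'(1.464789) = 7.507241
  x_2 = 1.464789 - 5.856408/7.507241 = 0.684687
Iteration 3:
  f(0.684687) = 1.590932
  f'(0.684687) = 4.037016
  x_3 = 0.684687 - 1.590932/4.037016 = 0.290601
Iteration 4:
  f(0.290601) = 0.102497
  f'(0.290601) = 3.672145
  x_4 = 0.290601 - 0.102497/3.672145 = 0.262689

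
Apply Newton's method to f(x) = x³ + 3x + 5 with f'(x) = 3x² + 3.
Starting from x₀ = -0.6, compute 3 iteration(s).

f(x) = x³ + 3x + 5
f'(x) = 3x² + 3
x₀ = -0.6

Newton-Raphson formula: x_{n+1} = x_n - f(x_n)/f'(x_n)

Iteration 1:
  f(-0.600000) = 2.984000
  f'(-0.600000) = 4.080000
  x_1 = -0.600000 - 2.984000/4.080000 = -1.331373
Iteration 2:
  f(-1.331373) = -1.354046
  f'(-1.331373) = 8.317659
  x_2 = -1.331373 - (-1.354046)/8.317659 = -1.168581
Iteration 3:
  f(-1.168581) = -0.101535
  f'(-1.168581) = 7.096744
  x_3 = -1.168581 - (-0.101535)/7.096744 = -1.154274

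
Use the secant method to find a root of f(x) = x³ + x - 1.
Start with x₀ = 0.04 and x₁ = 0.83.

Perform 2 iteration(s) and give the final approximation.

f(x) = x³ + x - 1
x₀ = 0.04, x₁ = 0.83

Secant formula: x_{n+1} = x_n - f(x_n)(x_n - x_{n-1})/(f(x_n) - f(x_{n-1}))

Iteration 1:
  f(0.040000) = -0.959936
  f(0.830000) = 0.401787
  x_2 = 0.830000 - 0.401787×(0.830000 - 0.040000)/(0.401787 - (-0.959936))
       = 0.596904
Iteration 2:
  f(0.830000) = 0.401787
  f(0.596904) = -0.190422
  x_3 = 0.596904 - (-0.190422)×(0.596904 - 0.830000)/(-0.190422 - 0.401787)
       = 0.671855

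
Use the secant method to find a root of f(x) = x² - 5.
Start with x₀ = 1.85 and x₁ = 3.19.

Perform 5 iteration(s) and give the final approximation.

f(x) = x² - 5
x₀ = 1.85, x₁ = 3.19

Secant formula: x_{n+1} = x_n - f(x_n)(x_n - x_{n-1})/(f(x_n) - f(x_{n-1}))

Iteration 1:
  f(1.850000) = -1.577500
  f(3.190000) = 5.176100
  x_2 = 3.190000 - 5.176100×(3.190000 - 1.850000)/(5.176100 - (-1.577500))
       = 2.162996
Iteration 2:
  f(3.190000) = 5.176100
  f(2.162996) = -0.321448
  x_3 = 2.162996 - (-0.321448)×(2.162996 - 3.190000)/(-0.321448 - 5.176100)
       = 2.223046
Iteration 3:
  f(2.162996) = -0.321448
  f(2.223046) = -0.058066
  x_4 = 2.223046 - (-0.058066)×(2.223046 - 2.162996)/(-0.058066 - (-0.321448))
       = 2.236285
Iteration 4:
  f(2.223046) = -0.058066
  f(2.236285) = 0.000970
  x_5 = 2.236285 - 0.000970×(2.236285 - 2.223046)/(0.000970 - (-0.058066))
       = 2.236067
Iteration 5:
  f(2.236285) = 0.000970
  f(2.236067) = -0.000003
  x_6 = 2.236067 - (-0.000003)×(2.236067 - 2.236285)/(-0.000003 - 0.000970)
       = 2.236068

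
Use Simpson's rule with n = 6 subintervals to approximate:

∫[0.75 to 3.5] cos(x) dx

f(x) = cos(x)
a = 0.75, b = 3.5, n = 6
h = (b - a)/n = 0.458333

Simpson's rule: (h/3)[f(x₀) + 4f(x₁) + 2f(x₂) + ... + f(xₙ)]

x_0 = 0.7500, f(x_0) = 0.731689, coefficient = 1
x_1 = 1.2083, f(x_1) = 0.354578, coefficient = 4
x_2 = 1.6667, f(x_2) = -0.095724, coefficient = 2
x_3 = 2.1250, f(x_3) = -0.526266, coefficient = 4
x_4 = 2.5833, f(x_4) = -0.848178, coefficient = 2
x_5 = 3.0417, f(x_5) = -0.995012, coefficient = 4
x_6 = 3.5000, f(x_6) = -0.936457, coefficient = 1

I ≈ (0.458333/3) × -6.759370 = -1.032682
Exact value: -1.032422
Error: 0.000260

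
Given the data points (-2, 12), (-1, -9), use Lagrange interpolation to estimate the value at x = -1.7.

Lagrange interpolation formula:
P(x) = Σ yᵢ × Lᵢ(x)
where Lᵢ(x) = Π_{j≠i} (x - xⱼ)/(xᵢ - xⱼ)

L_0(-1.7) = (-1.7 - (-1))/(-2 - (-1)) = 0.700000
L_1(-1.7) = (-1.7 - (-2))/(-1 - (-2)) = 0.300000

P(-1.7) = 12×L_0(-1.7) + (-9)×L_1(-1.7)
P(-1.7) = 5.700000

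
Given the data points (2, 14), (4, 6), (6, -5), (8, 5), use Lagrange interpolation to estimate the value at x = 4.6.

Lagrange interpolation formula:
P(x) = Σ yᵢ × Lᵢ(x)
where Lᵢ(x) = Π_{j≠i} (x - xⱼ)/(xᵢ - xⱼ)

L_0(4.6) = (4.6 - 4)/(2 - 4) × (4.6 - 6)/(2 - 6) × (4.6 - 8)/(2 - 8) = -0.059500
L_1(4.6) = (4.6 - 2)/(4 - 2) × (4.6 - 6)/(4 - 6) × (4.6 - 8)/(4 - 8) = 0.773500
L_2(4.6) = (4.6 - 2)/(6 - 2) × (4.6 - 4)/(6 - 4) × (4.6 - 8)/(6 - 8) = 0.331500
L_3(4.6) = (4.6 - 2)/(8 - 2) × (4.6 - 4)/(8 - 4) × (4.6 - 6)/(8 - 6) = -0.045500

P(4.6) = 14×L_0(4.6) + 6×L_1(4.6) + (-5)×L_2(4.6) + 5×L_3(4.6)
P(4.6) = 1.923000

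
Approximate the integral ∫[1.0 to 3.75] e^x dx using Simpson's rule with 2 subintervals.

f(x) = e^x
a = 1.0, b = 3.75, n = 2
h = (b - a)/n = 1.375000

Simpson's rule: (h/3)[f(x₀) + 4f(x₁) + 2f(x₂) + ... + f(xₙ)]

x_0 = 1.0000, f(x_0) = 2.718282, coefficient = 1
x_1 = 2.3750, f(x_1) = 10.751013, coefficient = 4
x_2 = 3.7500, f(x_2) = 42.521082, coefficient = 1

I ≈ (1.375000/3) × 88.243417 = 40.444899
Exact value: 39.802800
Error: 0.642099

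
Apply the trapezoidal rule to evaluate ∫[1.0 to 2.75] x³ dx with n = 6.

f(x) = x³
a = 1.0, b = 2.75, n = 6
h = (b - a)/n = 0.291667

Trapezoidal rule: (h/2)[f(x₀) + 2f(x₁) + 2f(x₂) + ... + f(xₙ)]

x_0 = 1.0000, f(x_0) = 1.000000, coefficient = 1
x_1 = 1.2917, f(x_1) = 2.155020, coefficient = 2
x_2 = 1.5833, f(x_2) = 3.969329, coefficient = 2
x_3 = 1.8750, f(x_3) = 6.591797, coefficient = 2
x_4 = 2.1667, f(x_4) = 10.171296, coefficient = 2
x_5 = 2.4583, f(x_5) = 14.856698, coefficient = 2
x_6 = 2.7500, f(x_6) = 20.796875, coefficient = 1

I ≈ (0.291667/2) × 97.285156 = 14.187419
Exact value: 14.047852
Error: 0.139567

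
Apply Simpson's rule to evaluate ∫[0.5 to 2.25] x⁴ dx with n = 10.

f(x) = x⁴
a = 0.5, b = 2.25, n = 10
h = (b - a)/n = 0.175000

Simpson's rule: (h/3)[f(x₀) + 4f(x₁) + 2f(x₂) + ... + f(xₙ)]

x_0 = 0.5000, f(x_0) = 0.062500, coefficient = 1
x_1 = 0.6750, f(x_1) = 0.207594, coefficient = 4
x_2 = 0.8500, f(x_2) = 0.522006, coefficient = 2
x_3 = 1.0250, f(x_3) = 1.103813, coefficient = 4
x_4 = 1.2000, f(x_4) = 2.073600, coefficient = 2
x_5 = 1.3750, f(x_5) = 3.574463, coefficient = 4
x_6 = 1.5500, f(x_6) = 5.772006, coefficient = 2
x_7 = 1.7250, f(x_7) = 8.854344, coefficient = 4
x_8 = 1.9000, f(x_8) = 13.032100, coefficient = 2
x_9 = 2.0750, f(x_9) = 18.538407, coefficient = 4
x_10 = 2.2500, f(x_10) = 25.628906, coefficient = 1

I ≈ (0.175000/3) × 197.605314 = 11.526977
Exact value: 11.526758
Error: 0.000219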